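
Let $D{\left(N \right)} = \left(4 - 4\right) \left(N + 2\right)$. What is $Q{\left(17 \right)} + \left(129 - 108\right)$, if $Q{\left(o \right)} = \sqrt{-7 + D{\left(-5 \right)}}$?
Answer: $21 + i \sqrt{7} \approx 21.0 + 2.6458 i$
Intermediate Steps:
$D{\left(N \right)} = 0$ ($D{\left(N \right)} = 0 \left(2 + N\right) = 0$)
$Q{\left(o \right)} = i \sqrt{7}$ ($Q{\left(o \right)} = \sqrt{-7 + 0} = \sqrt{-7} = i \sqrt{7}$)
$Q{\left(17 \right)} + \left(129 - 108\right) = i \sqrt{7} + \left(129 - 108\right) = i \sqrt{7} + 21 = 21 + i \sqrt{7}$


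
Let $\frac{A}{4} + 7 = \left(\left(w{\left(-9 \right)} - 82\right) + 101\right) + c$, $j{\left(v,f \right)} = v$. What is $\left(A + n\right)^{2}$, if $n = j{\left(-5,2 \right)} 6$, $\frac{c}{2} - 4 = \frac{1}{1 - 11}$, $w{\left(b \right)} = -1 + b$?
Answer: $\frac{2116}{25} \approx 84.64$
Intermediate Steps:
$c = \frac{39}{5}$ ($c = 8 + \frac{2}{1 - 11} = 8 + \frac{2}{-10} = 8 + 2 \left(- \frac{1}{10}\right) = 8 - \frac{1}{5} = \frac{39}{5} \approx 7.8$)
$n = -30$ ($n = \left(-5\right) 6 = -30$)
$A = \frac{196}{5}$ ($A = -28 + 4 \left(\left(\left(\left(-1 - 9\right) - 82\right) + 101\right) + \frac{39}{5}\right) = -28 + 4 \left(\left(\left(-10 - 82\right) + 101\right) + \frac{39}{5}\right) = -28 + 4 \left(\left(-92 + 101\right) + \frac{39}{5}\right) = -28 + 4 \left(9 + \frac{39}{5}\right) = -28 + 4 \cdot \frac{84}{5} = -28 + \frac{336}{5} = \frac{196}{5} \approx 39.2$)
$\left(A + n\right)^{2} = \left(\frac{196}{5} - 30\right)^{2} = \left(\frac{46}{5}\right)^{2} = \frac{2116}{25}$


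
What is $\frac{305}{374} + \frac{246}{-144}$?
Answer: $- \frac{4007}{4488} \approx -0.89283$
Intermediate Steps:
$\frac{305}{374} + \frac{246}{-144} = 305 \cdot \frac{1}{374} + 246 \left(- \frac{1}{144}\right) = \frac{305}{374} - \frac{41}{24} = - \frac{4007}{4488}$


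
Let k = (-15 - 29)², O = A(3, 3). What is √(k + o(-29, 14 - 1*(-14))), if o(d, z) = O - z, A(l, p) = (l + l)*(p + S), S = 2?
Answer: √1938 ≈ 44.023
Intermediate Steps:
A(l, p) = 2*l*(2 + p) (A(l, p) = (l + l)*(p + 2) = (2*l)*(2 + p) = 2*l*(2 + p))
O = 30 (O = 2*3*(2 + 3) = 2*3*5 = 30)
k = 1936 (k = (-44)² = 1936)
o(d, z) = 30 - z
√(k + o(-29, 14 - 1*(-14))) = √(1936 + (30 - (14 - 1*(-14)))) = √(1936 + (30 - (14 + 14))) = √(1936 + (30 - 1*28)) = √(1936 + (30 - 28)) = √(1936 + 2) = √1938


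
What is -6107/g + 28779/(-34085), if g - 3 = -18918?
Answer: -67239538/128943555 ≈ -0.52147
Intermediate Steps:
g = -18915 (g = 3 - 18918 = -18915)
-6107/g + 28779/(-34085) = -6107/(-18915) + 28779/(-34085) = -6107*(-1/18915) + 28779*(-1/34085) = 6107/18915 - 28779/34085 = -67239538/128943555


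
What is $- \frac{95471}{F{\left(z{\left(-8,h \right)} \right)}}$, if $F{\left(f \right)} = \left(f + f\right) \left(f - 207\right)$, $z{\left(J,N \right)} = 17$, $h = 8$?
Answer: $\frac{95471}{6460} \approx 14.779$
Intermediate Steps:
$F{\left(f \right)} = 2 f \left(-207 + f\right)$
$- \frac{95471}{F{\left(z{\left(-8,h \right)} \right)}} = - \frac{95471}{2 \cdot 17 \left(-207 + 17\right)} = - \frac{95471}{2 \cdot 17 \left(-190\right)} = - \frac{95471}{-6460} = - \frac{95471 \left(-1\right)}{6460} = \left(-1\right) \left(- \frac{95471}{6460}\right) = \frac{95471}{6460}$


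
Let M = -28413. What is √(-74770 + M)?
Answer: I*√103183 ≈ 321.22*I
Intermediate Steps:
√(-74770 + M) = √(-74770 - 28413) = √(-103183) = I*√103183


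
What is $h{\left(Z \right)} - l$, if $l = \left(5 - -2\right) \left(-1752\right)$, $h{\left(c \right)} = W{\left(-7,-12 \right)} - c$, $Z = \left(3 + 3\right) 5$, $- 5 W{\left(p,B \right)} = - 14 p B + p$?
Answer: $\frac{62353}{5} \approx 12471.0$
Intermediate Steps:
$W{\left(p,B \right)} = - \frac{p}{5} + \frac{14 B p}{5}$ ($W{\left(p,B \right)} = - \frac{- 14 p B + p}{5} = - \frac{- 14 B p + p}{5} = - \frac{p - 14 B p}{5} = - \frac{p}{5} + \frac{14 B p}{5}$)
$Z = 30$ ($Z = 6 \cdot 5 = 30$)
$h{\left(c \right)} = \frac{1183}{5} - c$ ($h{\left(c \right)} = \frac{1}{5} \left(-7\right) \left(-1 + 14 \left(-12\right)\right) - c = \frac{1}{5} \left(-7\right) \left(-1 - 168\right) - c = \frac{1}{5} \left(-7\right) \left(-169\right) - c = \frac{1183}{5} - c$)
$l = -12264$ ($l = \left(5 + 2\right) \left(-1752\right) = 7 \left(-1752\right) = -12264$)
$h{\left(Z \right)} - l = \left(\frac{1183}{5} - 30\right) - -12264 = \left(\frac{1183}{5} - 30\right) + 12264 = \frac{1033}{5} + 12264 = \frac{62353}{5}$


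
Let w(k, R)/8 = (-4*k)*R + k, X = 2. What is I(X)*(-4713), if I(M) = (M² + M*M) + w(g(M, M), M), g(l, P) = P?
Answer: 490152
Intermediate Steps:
w(k, R) = 8*k - 32*R*k (w(k, R) = 8*((-4*k)*R + k) = 8*(-4*R*k + k) = 8*(k - 4*R*k) = 8*k - 32*R*k)
I(M) = 2*M² + 8*M*(1 - 4*M) (I(M) = (M² + M*M) + 8*M*(1 - 4*M) = (M² + M²) + 8*M*(1 - 4*M) = 2*M² + 8*M*(1 - 4*M))
I(X)*(-4713) = (2*2*(4 - 15*2))*(-4713) = (2*2*(4 - 30))*(-4713) = (2*2*(-26))*(-4713) = -104*(-4713) = 490152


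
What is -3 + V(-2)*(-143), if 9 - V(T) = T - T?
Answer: -1290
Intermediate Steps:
V(T) = 9 (V(T) = 9 - (T - T) = 9 - 1*0 = 9 + 0 = 9)
-3 + V(-2)*(-143) = -3 + 9*(-143) = -3 - 1287 = -1290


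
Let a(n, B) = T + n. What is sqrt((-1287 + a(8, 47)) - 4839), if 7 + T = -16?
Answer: I*sqrt(6141) ≈ 78.365*I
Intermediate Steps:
T = -23 (T = -7 - 16 = -23)
a(n, B) = -23 + n
sqrt((-1287 + a(8, 47)) - 4839) = sqrt((-1287 + (-23 + 8)) - 4839) = sqrt((-1287 - 15) - 4839) = sqrt(-1302 - 4839) = sqrt(-6141) = I*sqrt(6141)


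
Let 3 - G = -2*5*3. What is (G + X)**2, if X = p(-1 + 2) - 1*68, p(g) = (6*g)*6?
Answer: 1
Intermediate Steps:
p(g) = 36*g
G = 33 (G = 3 - (-2*5)*3 = 3 - (-10)*3 = 3 - 1*(-30) = 3 + 30 = 33)
X = -32 (X = 36*(-1 + 2) - 1*68 = 36*1 - 68 = 36 - 68 = -32)
(G + X)**2 = (33 - 32)**2 = 1**2 = 1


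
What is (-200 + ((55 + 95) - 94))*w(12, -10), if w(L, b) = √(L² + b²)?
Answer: -288*√61 ≈ -2249.4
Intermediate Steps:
(-200 + ((55 + 95) - 94))*w(12, -10) = (-200 + ((55 + 95) - 94))*√(12² + (-10)²) = (-200 + (150 - 94))*√(144 + 100) = (-200 + 56)*√244 = -288*√61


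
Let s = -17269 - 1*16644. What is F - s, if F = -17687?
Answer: 16226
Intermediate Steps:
s = -33913 (s = -17269 - 16644 = -33913)
F - s = -17687 - 1*(-33913) = -17687 + 33913 = 16226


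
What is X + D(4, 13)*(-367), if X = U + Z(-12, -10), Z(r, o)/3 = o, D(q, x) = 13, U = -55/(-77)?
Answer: -33602/7 ≈ -4800.3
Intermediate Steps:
U = 5/7 (U = -55*(-1/77) = 5/7 ≈ 0.71429)
Z(r, o) = 3*o
X = -205/7 (X = 5/7 + 3*(-10) = 5/7 - 30 = -205/7 ≈ -29.286)
X + D(4, 13)*(-367) = -205/7 + 13*(-367) = -205/7 - 4771 = -33602/7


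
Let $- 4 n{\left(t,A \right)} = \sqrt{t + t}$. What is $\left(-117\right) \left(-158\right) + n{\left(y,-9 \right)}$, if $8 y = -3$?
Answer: $18486 - \frac{i \sqrt{3}}{8} \approx 18486.0 - 0.21651 i$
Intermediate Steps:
$y = - \frac{3}{8}$ ($y = \frac{1}{8} \left(-3\right) = - \frac{3}{8} \approx -0.375$)
$n{\left(t,A \right)} = - \frac{\sqrt{2} \sqrt{t}}{4}$ ($n{\left(t,A \right)} = - \frac{\sqrt{t + t}}{4} = - \frac{\sqrt{2 t}}{4} = - \frac{\sqrt{2} \sqrt{t}}{4}$)
$\left(-117\right) \left(-158\right) + n{\left(y,-9 \right)} = \left(-117\right) \left(-158\right) - \frac{\sqrt{2} \sqrt{- \frac{3}{8}}}{4} = 18486 - \frac{\sqrt{2} \frac{i \sqrt{6}}{4}}{4} = 18486 - \frac{i \sqrt{3}}{8}$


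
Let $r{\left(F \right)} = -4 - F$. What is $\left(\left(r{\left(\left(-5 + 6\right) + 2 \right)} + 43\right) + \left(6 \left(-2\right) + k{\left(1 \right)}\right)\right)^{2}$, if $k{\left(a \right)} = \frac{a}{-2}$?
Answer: $\frac{2209}{4} \approx 552.25$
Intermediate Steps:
$k{\left(a \right)} = - \frac{a}{2}$ ($k{\left(a \right)} = a \left(- \frac{1}{2}\right) = - \frac{a}{2}$)
$\left(\left(r{\left(\left(-5 + 6\right) + 2 \right)} + 43\right) + \left(6 \left(-2\right) + k{\left(1 \right)}\right)\right)^{2} = \left(\left(\left(-4 - \left(\left(-5 + 6\right) + 2\right)\right) + 43\right) + \left(6 \left(-2\right) - \frac{1}{2}\right)\right)^{2} = \left(\left(\left(-4 - \left(1 + 2\right)\right) + 43\right) - \frac{25}{2}\right)^{2} = \left(\left(\left(-4 - 3\right) + 43\right) - \frac{25}{2}\right)^{2} = \left(\left(-7 + 43\right) - \frac{25}{2}\right)^{2} = \left(36 - \frac{25}{2}\right)^{2} = \left(\frac{47}{2}\right)^{2} = \frac{2209}{4}$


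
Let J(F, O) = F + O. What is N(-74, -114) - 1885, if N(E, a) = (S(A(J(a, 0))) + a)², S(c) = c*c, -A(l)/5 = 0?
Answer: 11111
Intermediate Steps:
A(l) = 0 (A(l) = -5*0 = 0)
S(c) = c²
N(E, a) = a² (N(E, a) = (0² + a)² = (0 + a)² = a²)
N(-74, -114) - 1885 = (-114)² - 1885 = 12996 - 1885 = 11111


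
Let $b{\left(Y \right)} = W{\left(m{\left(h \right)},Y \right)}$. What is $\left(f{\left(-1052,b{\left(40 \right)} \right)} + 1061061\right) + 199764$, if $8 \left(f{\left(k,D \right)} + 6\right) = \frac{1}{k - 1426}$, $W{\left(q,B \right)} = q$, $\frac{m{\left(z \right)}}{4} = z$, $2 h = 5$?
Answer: $\frac{24994475855}{19824} \approx 1.2608 \cdot 10^{6}$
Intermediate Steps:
$h = \frac{5}{2}$ ($h = \frac{1}{2} \cdot 5 = \frac{5}{2} \approx 2.5$)
$m{\left(z \right)} = 4 z$
$b{\left(Y \right)} = 10$ ($b{\left(Y \right)} = 4 \cdot \frac{5}{2} = 10$)
$f{\left(k,D \right)} = -6 + \frac{1}{8 \left(-1426 + k\right)}$ ($f{\left(k,D \right)} = -6 + \frac{1}{8 \left(k - 1426\right)} = -6 + \frac{1}{8 \left(-1426 + k\right)}$)
$\left(f{\left(-1052,b{\left(40 \right)} \right)} + 1061061\right) + 199764 = \left(\frac{68449 - -50496}{8 \left(-1426 - 1052\right)} + 1061061\right) + 199764 = \left(\frac{68449 + 50496}{8 \left(-2478\right)} + 1061061\right) + 199764 = \left(\frac{1}{8} \left(- \frac{1}{2478}\right) 118945 + 1061061\right) + 199764 = \left(- \frac{118945}{19824} + 1061061\right) + 199764 = \frac{21034354319}{19824} + 199764 = \frac{24994475855}{19824}$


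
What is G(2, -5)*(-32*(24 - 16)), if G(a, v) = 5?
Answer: -1280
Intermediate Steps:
G(2, -5)*(-32*(24 - 16)) = 5*(-32*(24 - 16)) = 5*(-32*8) = 5*(-256) = -1280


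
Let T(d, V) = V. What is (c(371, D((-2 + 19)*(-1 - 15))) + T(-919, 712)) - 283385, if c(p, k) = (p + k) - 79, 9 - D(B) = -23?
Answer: -282349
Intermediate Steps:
D(B) = 32 (D(B) = 9 - 1*(-23) = 9 + 23 = 32)
c(p, k) = -79 + k + p (c(p, k) = (k + p) - 79 = -79 + k + p)
(c(371, D((-2 + 19)*(-1 - 15))) + T(-919, 712)) - 283385 = ((-79 + 32 + 371) + 712) - 283385 = (324 + 712) - 283385 = 1036 - 283385 = -282349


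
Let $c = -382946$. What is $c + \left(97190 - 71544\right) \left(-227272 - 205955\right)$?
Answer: $-11110922588$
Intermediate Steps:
$c + \left(97190 - 71544\right) \left(-227272 - 205955\right) = -382946 + \left(97190 - 71544\right) \left(-227272 - 205955\right) = -382946 + 25646 \left(-433227\right) = -382946 - 11110539642 = -11110922588$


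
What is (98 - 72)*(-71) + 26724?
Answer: 24878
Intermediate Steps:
(98 - 72)*(-71) + 26724 = 26*(-71) + 26724 = -1846 + 26724 = 24878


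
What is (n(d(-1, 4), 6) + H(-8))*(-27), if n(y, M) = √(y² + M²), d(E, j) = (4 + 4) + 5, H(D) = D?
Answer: 216 - 27*√205 ≈ -170.58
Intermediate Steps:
d(E, j) = 13 (d(E, j) = 8 + 5 = 13)
n(y, M) = √(M² + y²)
(n(d(-1, 4), 6) + H(-8))*(-27) = (√(6² + 13²) - 8)*(-27) = (√(36 + 169) - 8)*(-27) = (√205 - 8)*(-27) = (-8 + √205)*(-27) = 216 - 27*√205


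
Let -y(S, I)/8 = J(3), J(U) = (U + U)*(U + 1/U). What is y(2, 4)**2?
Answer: 25600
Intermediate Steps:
J(U) = 2*U*(U + 1/U) (J(U) = (2*U)*(U + 1/U) = 2*U*(U + 1/U))
y(S, I) = -160 (y(S, I) = -8*(2 + 2*3**2) = -8*(2 + 2*9) = -8*(2 + 18) = -8*20 = -160)
y(2, 4)**2 = (-160)**2 = 25600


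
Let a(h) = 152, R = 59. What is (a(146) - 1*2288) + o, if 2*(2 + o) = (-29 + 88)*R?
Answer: -795/2 ≈ -397.50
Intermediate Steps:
o = 3477/2 (o = -2 + ((-29 + 88)*59)/2 = -2 + (59*59)/2 = -2 + (1/2)*3481 = -2 + 3481/2 = 3477/2 ≈ 1738.5)
(a(146) - 1*2288) + o = (152 - 1*2288) + 3477/2 = (152 - 2288) + 3477/2 = -2136 + 3477/2 = -795/2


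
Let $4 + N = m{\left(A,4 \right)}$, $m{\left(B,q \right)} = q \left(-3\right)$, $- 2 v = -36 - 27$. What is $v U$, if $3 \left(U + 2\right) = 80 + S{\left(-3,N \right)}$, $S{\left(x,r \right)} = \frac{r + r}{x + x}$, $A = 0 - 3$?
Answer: $833$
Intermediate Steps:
$v = \frac{63}{2}$ ($v = - \frac{-36 - 27}{2} = \left(- \frac{1}{2}\right) \left(-63\right) = \frac{63}{2} \approx 31.5$)
$A = -3$ ($A = 0 - 3 = -3$)
$m{\left(B,q \right)} = - 3 q$
$N = -16$ ($N = -4 - 12 = -16$)
$S{\left(x,r \right)} = \frac{r}{x}$ ($S{\left(x,r \right)} = \frac{2 r}{2 x} = 2 r \frac{1}{2 x} = \frac{r}{x}$)
$U = \frac{238}{9}$ ($U = -2 + \frac{80 - \frac{16}{-3}}{3} = -2 + \frac{80 - - \frac{16}{3}}{3} = -2 + \frac{80 + \frac{16}{3}}{3} = -2 + \frac{1}{3} \cdot \frac{256}{3} = -2 + \frac{256}{9} = \frac{238}{9} \approx 26.444$)
$v U = \frac{63}{2} \cdot \frac{238}{9} = 833$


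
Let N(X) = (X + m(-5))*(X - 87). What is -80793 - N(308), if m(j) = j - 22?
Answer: -142894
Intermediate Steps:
m(j) = -22 + j
N(X) = (-87 + X)*(-27 + X) (N(X) = (X + (-22 - 5))*(X - 87) = (X - 27)*(-87 + X) = (-27 + X)*(-87 + X) = (-87 + X)*(-27 + X))
-80793 - N(308) = -80793 - (2349 + 308² - 114*308) = -80793 - (2349 + 94864 - 35112) = -80793 - 1*62101 = -80793 - 62101 = -142894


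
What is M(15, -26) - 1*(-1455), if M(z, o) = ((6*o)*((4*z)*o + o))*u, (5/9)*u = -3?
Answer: -6672957/5 ≈ -1.3346e+6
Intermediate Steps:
u = -27/5 (u = (9/5)*(-3) = -27/5 ≈ -5.4000)
M(z, o) = -162*o*(o + 4*o*z)/5 (M(z, o) = ((6*o)*((4*z)*o + o))*(-27/5) = ((6*o)*(4*o*z + o))*(-27/5) = ((6*o)*(o + 4*o*z))*(-27/5) = (6*o*(o + 4*o*z))*(-27/5) = -162*o*(o + 4*o*z)/5)
M(15, -26) - 1*(-1455) = (162/5)*(-26)**2*(-1 - 4*15) - 1*(-1455) = (162/5)*676*(-1 - 60) + 1455 = (162/5)*676*(-61) + 1455 = -6680232/5 + 1455 = -6672957/5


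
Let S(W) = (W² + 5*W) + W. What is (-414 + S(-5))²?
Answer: 175561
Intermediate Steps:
S(W) = W² + 6*W
(-414 + S(-5))² = (-414 - 5*(6 - 5))² = (-414 - 5*1)² = (-414 - 5)² = (-419)² = 175561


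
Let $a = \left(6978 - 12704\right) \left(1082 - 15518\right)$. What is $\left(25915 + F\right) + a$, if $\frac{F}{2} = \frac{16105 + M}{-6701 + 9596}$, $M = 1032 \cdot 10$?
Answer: $\frac{47875465699}{579} \approx 8.2686 \cdot 10^{7}$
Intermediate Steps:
$M = 10320$
$F = \frac{10570}{579}$ ($F = 2 \frac{16105 + 10320}{-6701 + 9596} = 2 \cdot \frac{26425}{2895} = 2 \cdot 26425 \cdot \frac{1}{2895} = 2 \cdot \frac{5285}{579} = \frac{10570}{579} \approx 18.256$)
$a = 82660536$ ($a = \left(-5726\right) \left(-14436\right) = 82660536$)
$\left(25915 + F\right) + a = \left(25915 + \frac{10570}{579}\right) + 82660536 = \frac{15015355}{579} + 82660536 = \frac{47875465699}{579}$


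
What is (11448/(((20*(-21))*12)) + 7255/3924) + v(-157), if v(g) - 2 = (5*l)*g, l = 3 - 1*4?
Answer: 108028547/137340 ≈ 786.58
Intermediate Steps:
l = -1 (l = 3 - 4 = -1)
v(g) = 2 - 5*g (v(g) = 2 + (5*(-1))*g = 2 - 5*g)
(11448/(((20*(-21))*12)) + 7255/3924) + v(-157) = (11448/(((20*(-21))*12)) + 7255/3924) + (2 - 5*(-157)) = (11448/((-420*12)) + 7255*(1/3924)) + (2 + 785) = (11448/(-5040) + 7255/3924) + 787 = (11448*(-1/5040) + 7255/3924) + 787 = (-159/70 + 7255/3924) + 787 = -58033/137340 + 787 = 108028547/137340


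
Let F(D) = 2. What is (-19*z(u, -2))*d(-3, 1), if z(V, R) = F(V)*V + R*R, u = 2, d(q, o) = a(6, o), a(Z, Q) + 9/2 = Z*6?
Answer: -4788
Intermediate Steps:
a(Z, Q) = -9/2 + 6*Z (a(Z, Q) = -9/2 + Z*6 = -9/2 + 6*Z)
d(q, o) = 63/2 (d(q, o) = -9/2 + 6*6 = -9/2 + 36 = 63/2)
z(V, R) = R**2 + 2*V (z(V, R) = 2*V + R*R = 2*V + R**2 = R**2 + 2*V)
(-19*z(u, -2))*d(-3, 1) = -19*((-2)**2 + 2*2)*(63/2) = -19*(4 + 4)*(63/2) = -19*8*(63/2) = -152*63/2 = -4788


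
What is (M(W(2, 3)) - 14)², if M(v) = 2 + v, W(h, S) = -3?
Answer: 225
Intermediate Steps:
(M(W(2, 3)) - 14)² = ((2 - 3) - 14)² = (-1 - 14)² = (-15)² = 225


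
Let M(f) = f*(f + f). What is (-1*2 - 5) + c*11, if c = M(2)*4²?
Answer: 1401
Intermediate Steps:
M(f) = 2*f² (M(f) = f*(2*f) = 2*f²)
c = 128 (c = (2*2²)*4² = (2*4)*16 = 8*16 = 128)
(-1*2 - 5) + c*11 = (-1*2 - 5) + 128*11 = (-2 - 5) + 1408 = -7 + 1408 = 1401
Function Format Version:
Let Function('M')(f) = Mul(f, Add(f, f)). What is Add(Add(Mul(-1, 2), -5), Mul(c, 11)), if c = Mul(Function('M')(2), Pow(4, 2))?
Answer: 1401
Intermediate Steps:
Function('M')(f) = Mul(2, Pow(f, 2)) (Function('M')(f) = Mul(f, Mul(2, f)) = Mul(2, Pow(f, 2)))
c = 128 (c = Mul(Mul(2, Pow(2, 2)), Pow(4, 2)) = Mul(Mul(2, 4), 16) = Mul(8, 16) = 128)
Add(Add(Mul(-1, 2), -5), Mul(c, 11)) = Add(Add(Mul(-1, 2), -5), Mul(128, 11)) = Add(Add(-2, -5), 1408) = Add(-7, 1408) = 1401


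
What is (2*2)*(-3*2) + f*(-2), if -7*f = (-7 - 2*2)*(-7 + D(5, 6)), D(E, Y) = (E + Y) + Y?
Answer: -388/7 ≈ -55.429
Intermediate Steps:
D(E, Y) = E + 2*Y
f = 110/7 (f = -(-7 - 2*2)*(-7 + (5 + 2*6))/7 = -(-7 - 4)*(-7 + (5 + 12))/7 = -(-11)*(-7 + 17)/7 = -(-11)*10/7 = -⅐*(-110) = 110/7 ≈ 15.714)
(2*2)*(-3*2) + f*(-2) = (2*2)*(-3*2) + (110/7)*(-2) = 4*(-6) - 220/7 = -24 - 220/7 = -388/7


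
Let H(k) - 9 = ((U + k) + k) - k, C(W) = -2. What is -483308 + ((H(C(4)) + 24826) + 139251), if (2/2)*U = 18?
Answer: -319206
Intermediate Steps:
U = 18
H(k) = 27 + k (H(k) = 9 + (((18 + k) + k) - k) = 9 + ((18 + 2*k) - k) = 9 + (18 + k) = 27 + k)
-483308 + ((H(C(4)) + 24826) + 139251) = -483308 + (((27 - 2) + 24826) + 139251) = -483308 + ((25 + 24826) + 139251) = -483308 + (24851 + 139251) = -483308 + 164102 = -319206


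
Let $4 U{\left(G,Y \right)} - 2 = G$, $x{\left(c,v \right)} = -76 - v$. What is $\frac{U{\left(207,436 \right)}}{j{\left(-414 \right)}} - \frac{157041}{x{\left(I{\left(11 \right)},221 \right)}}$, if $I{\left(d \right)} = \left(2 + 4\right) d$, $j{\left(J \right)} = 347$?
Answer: $\frac{24226109}{45804} \approx 528.91$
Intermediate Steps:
$I{\left(d \right)} = 6 d$
$U{\left(G,Y \right)} = \frac{1}{2} + \frac{G}{4}$
$\frac{U{\left(207,436 \right)}}{j{\left(-414 \right)}} - \frac{157041}{x{\left(I{\left(11 \right)},221 \right)}} = \frac{\frac{1}{2} + \frac{1}{4} \cdot 207}{347} - \frac{157041}{-76 - 221} = \left(\frac{1}{2} + \frac{207}{4}\right) \frac{1}{347} - \frac{157041}{-76 - 221} = \frac{209}{4} \cdot \frac{1}{347} - \frac{157041}{-297} = \frac{209}{1388} - - \frac{17449}{33} = \frac{209}{1388} + \frac{17449}{33} = \frac{24226109}{45804}$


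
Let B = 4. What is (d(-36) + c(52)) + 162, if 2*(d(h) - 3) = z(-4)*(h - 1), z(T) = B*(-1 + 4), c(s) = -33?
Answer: -90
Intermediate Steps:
z(T) = 12 (z(T) = 4*(-1 + 4) = 4*3 = 12)
d(h) = -3 + 6*h (d(h) = 3 + (12*(h - 1))/2 = 3 + (12*(-1 + h))/2 = 3 + (-12 + 12*h)/2 = 3 + (-6 + 6*h) = -3 + 6*h)
(d(-36) + c(52)) + 162 = ((-3 + 6*(-36)) - 33) + 162 = ((-3 - 216) - 33) + 162 = (-219 - 33) + 162 = -252 + 162 = -90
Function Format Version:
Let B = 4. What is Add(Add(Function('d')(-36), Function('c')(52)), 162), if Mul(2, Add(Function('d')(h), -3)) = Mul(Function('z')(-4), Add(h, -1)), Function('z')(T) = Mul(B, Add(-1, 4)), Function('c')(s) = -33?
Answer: -90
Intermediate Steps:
Function('z')(T) = 12 (Function('z')(T) = Mul(4, Add(-1, 4)) = Mul(4, 3) = 12)
Function('d')(h) = Add(-3, Mul(6, h)) (Function('d')(h) = Add(3, Mul(Rational(1, 2), Mul(12, Add(h, -1)))) = Add(3, Mul(Rational(1, 2), Mul(12, Add(-1, h)))) = Add(3, Mul(Rational(1, 2), Add(-12, Mul(12, h)))) = Add(3, Add(-6, Mul(6, h))) = Add(-3, Mul(6, h)))
Add(Add(Function('d')(-36), Function('c')(52)), 162) = Add(Add(Add(-3, Mul(6, -36)), -33), 162) = Add(Add(Add(-3, -216), -33), 162) = Add(Add(-219, -33), 162) = Add(-252, 162) = -90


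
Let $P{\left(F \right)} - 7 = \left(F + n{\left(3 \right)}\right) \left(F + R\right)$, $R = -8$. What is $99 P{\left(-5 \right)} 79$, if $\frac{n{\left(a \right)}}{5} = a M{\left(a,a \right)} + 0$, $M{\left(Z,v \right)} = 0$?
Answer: $563112$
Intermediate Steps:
$n{\left(a \right)} = 0$ ($n{\left(a \right)} = 5 \left(a 0 + 0\right) = 5 \left(0 + 0\right) = 5 \cdot 0 = 0$)
$P{\left(F \right)} = 7 + F \left(-8 + F\right)$ ($P{\left(F \right)} = 7 + \left(F + 0\right) \left(F - 8\right) = 7 + F \left(-8 + F\right)$)
$99 P{\left(-5 \right)} 79 = 99 \left(7 + \left(-5\right)^{2} - -40\right) 79 = 99 \left(7 + 25 + 40\right) 79 = 99 \cdot 72 \cdot 79 = 7128 \cdot 79 = 563112$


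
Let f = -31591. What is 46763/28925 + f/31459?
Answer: 557347542/909951575 ≈ 0.61250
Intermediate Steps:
46763/28925 + f/31459 = 46763/28925 - 31591/31459 = 557347542/909951575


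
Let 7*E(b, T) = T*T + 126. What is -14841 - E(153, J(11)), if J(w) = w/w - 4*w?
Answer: -105862/7 ≈ -15123.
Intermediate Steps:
J(w) = 1 - 4*w
E(b, T) = 18 + T²/7 (E(b, T) = (T*T + 126)/7 = (T² + 126)/7 = (126 + T²)/7 = 18 + T²/7)
-14841 - E(153, J(11)) = -14841 - (18 + (1 - 4*11)²/7) = -14841 - (18 + (1 - 44)²/7) = -14841 - (18 + (⅐)*(-43)²) = -14841 - (18 + (⅐)*1849) = -14841 - (18 + 1849/7) = -14841 - 1*1975/7 = -14841 - 1975/7 = -105862/7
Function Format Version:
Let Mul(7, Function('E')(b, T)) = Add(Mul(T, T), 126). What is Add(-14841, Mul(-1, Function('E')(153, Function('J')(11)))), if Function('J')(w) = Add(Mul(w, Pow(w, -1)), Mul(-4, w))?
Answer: Rational(-105862, 7) ≈ -15123.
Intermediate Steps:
Function('J')(w) = Add(1, Mul(-4, w))
Function('E')(b, T) = Add(18, Mul(Rational(1, 7), Pow(T, 2))) (Function('E')(b, T) = Mul(Rational(1, 7), Add(Mul(T, T), 126)) = Mul(Rational(1, 7), Add(Pow(T, 2), 126)) = Mul(Rational(1, 7), Add(126, Pow(T, 2))) = Add(18, Mul(Rational(1, 7), Pow(T, 2))))
Add(-14841, Mul(-1, Function('E')(153, Function('J')(11)))) = Add(-14841, Mul(-1, Add(18, Mul(Rational(1, 7), Pow(Add(1, Mul(-4, 11)), 2))))) = Add(-14841, Mul(-1, Add(18, Mul(Rational(1, 7), Pow(Add(1, -44), 2))))) = Add(-14841, Mul(-1, Add(18, Mul(Rational(1, 7), Pow(-43, 2))))) = Add(-14841, Mul(-1, Add(18, Mul(Rational(1, 7), 1849)))) = Add(-14841, Mul(-1, Add(18, Rational(1849, 7)))) = Add(-14841, Mul(-1, Rational(1975, 7))) = Add(-14841, Rational(-1975, 7)) = Rational(-105862, 7)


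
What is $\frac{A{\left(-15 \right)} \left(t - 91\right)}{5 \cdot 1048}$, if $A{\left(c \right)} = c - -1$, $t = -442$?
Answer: $\frac{3731}{2620} \approx 1.424$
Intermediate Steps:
$A{\left(c \right)} = 1 + c$ ($A{\left(c \right)} = c + 1 = 1 + c$)
$\frac{A{\left(-15 \right)} \left(t - 91\right)}{5 \cdot 1048} = \frac{\left(1 - 15\right) \left(-442 - 91\right)}{5 \cdot 1048} = \frac{\left(-14\right) \left(-533\right)}{5240} = 7462 \cdot \frac{1}{5240} = \frac{3731}{2620}$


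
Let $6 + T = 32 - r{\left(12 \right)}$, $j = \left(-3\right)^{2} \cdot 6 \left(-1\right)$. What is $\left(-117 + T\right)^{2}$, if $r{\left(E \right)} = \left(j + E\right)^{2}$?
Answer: $3441025$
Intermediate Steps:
$j = -54$ ($j = 9 \cdot 6 \left(-1\right) = 54 \left(-1\right) = -54$)
$r{\left(E \right)} = \left(-54 + E\right)^{2}$
$T = -1738$ ($T = -6 + \left(32 - \left(-54 + 12\right)^{2}\right) = -6 + \left(32 - \left(-42\right)^{2}\right) = -6 + \left(32 - 1764\right) = -6 - 1732 = -1738$)
$\left(-117 + T\right)^{2} = \left(-117 - 1738\right)^{2} = \left(-1855\right)^{2} = 3441025$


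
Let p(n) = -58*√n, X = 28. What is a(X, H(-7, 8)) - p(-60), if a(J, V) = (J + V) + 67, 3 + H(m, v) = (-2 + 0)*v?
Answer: 76 + 116*I*√15 ≈ 76.0 + 449.27*I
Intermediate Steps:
H(m, v) = -3 - 2*v (H(m, v) = -3 + (-2 + 0)*v = -3 - 2*v)
a(J, V) = 67 + J + V
a(X, H(-7, 8)) - p(-60) = (67 + 28 + (-3 - 2*8)) - (-58)*√(-60) = (67 + 28 + (-3 - 16)) - (-58)*2*I*√15 = (67 + 28 - 19) - (-116)*I*√15 = 76 + 116*I*√15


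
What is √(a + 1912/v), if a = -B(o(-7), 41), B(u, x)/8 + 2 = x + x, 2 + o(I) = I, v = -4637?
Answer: 2*I*√3442499526/4637 ≈ 25.306*I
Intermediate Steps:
o(I) = -2 + I
B(u, x) = -16 + 16*x (B(u, x) = -16 + 8*(x + x) = -16 + 8*(2*x) = -16 + 16*x)
a = -640 (a = -(-16 + 16*41) = -(-16 + 656) = -1*640 = -640)
√(a + 1912/v) = √(-640 + 1912/(-4637)) = √(-640 + 1912*(-1/4637)) = √(-640 - 1912/4637) = √(-2969592/4637) = 2*I*√3442499526/4637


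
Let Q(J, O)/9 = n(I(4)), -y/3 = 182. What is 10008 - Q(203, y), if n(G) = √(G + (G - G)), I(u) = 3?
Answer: 10008 - 9*√3 ≈ 9992.4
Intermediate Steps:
n(G) = √G (n(G) = √(G + 0) = √G)
y = -546 (y = -3*182 = -546)
Q(J, O) = 9*√3
10008 - Q(203, y) = 10008 - 9*√3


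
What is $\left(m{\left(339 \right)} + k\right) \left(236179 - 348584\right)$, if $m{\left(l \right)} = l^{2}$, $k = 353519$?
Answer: $-52654998200$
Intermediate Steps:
$\left(m{\left(339 \right)} + k\right) \left(236179 - 348584\right) = \left(339^{2} + 353519\right) \left(236179 - 348584\right) = \left(114921 + 353519\right) \left(-112405\right) = 468440 \left(-112405\right) = -52654998200$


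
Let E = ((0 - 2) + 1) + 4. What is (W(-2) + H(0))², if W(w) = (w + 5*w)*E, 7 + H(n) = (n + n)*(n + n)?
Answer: 1849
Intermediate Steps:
E = 3 (E = (-2 + 1) + 4 = -1 + 4 = 3)
H(n) = -7 + 4*n² (H(n) = -7 + (n + n)*(n + n) = -7 + (2*n)*(2*n) = -7 + 4*n²)
W(w) = 18*w (W(w) = (w + 5*w)*3 = (6*w)*3 = 18*w)
(W(-2) + H(0))² = (18*(-2) + (-7 + 4*0²))² = (-36 + (-7 + 4*0))² = (-36 + (-7 + 0))² = (-36 - 7)² = (-43)² = 1849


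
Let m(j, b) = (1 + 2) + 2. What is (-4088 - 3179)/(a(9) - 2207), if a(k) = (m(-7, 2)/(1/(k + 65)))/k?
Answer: 65403/19493 ≈ 3.3552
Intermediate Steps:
m(j, b) = 5 (m(j, b) = 3 + 2 = 5)
a(k) = (325 + 5*k)/k (a(k) = (5/(1/(k + 65)))/k = (5/(1/(65 + k)))/k = (5*(65 + k))/k = (325 + 5*k)/k)
(-4088 - 3179)/(a(9) - 2207) = (-4088 - 3179)/((5 + 325/9) - 2207) = -7267/((5 + 325*(1/9)) - 2207) = -7267/((5 + 325/9) - 2207) = -7267/(370/9 - 2207) = -7267/(-19493/9) = -7267*(-9/19493) = 65403/19493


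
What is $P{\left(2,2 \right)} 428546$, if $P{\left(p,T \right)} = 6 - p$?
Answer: $1714184$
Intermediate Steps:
$P{\left(2,2 \right)} 428546 = \left(6 - 2\right) 428546 = 4 \cdot 428546 = 1714184$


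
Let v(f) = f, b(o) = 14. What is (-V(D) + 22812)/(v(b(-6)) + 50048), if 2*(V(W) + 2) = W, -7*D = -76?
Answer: 79830/175217 ≈ 0.45561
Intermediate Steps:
D = 76/7 (D = -⅐*(-76) = 76/7 ≈ 10.857)
V(W) = -2 + W/2
(-V(D) + 22812)/(v(b(-6)) + 50048) = (-(-2 + (½)*(76/7)) + 22812)/(14 + 50048) = (-(-2 + 38/7) + 22812)/50062 = (-1*24/7 + 22812)*(1/50062) = (-24/7 + 22812)*(1/50062) = (159660/7)*(1/50062) = 79830/175217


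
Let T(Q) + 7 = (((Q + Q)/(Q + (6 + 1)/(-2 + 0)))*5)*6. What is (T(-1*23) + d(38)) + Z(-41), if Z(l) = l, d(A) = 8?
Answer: 640/53 ≈ 12.075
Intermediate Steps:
T(Q) = -7 + 60*Q/(-7/2 + Q) (T(Q) = -7 + (((Q + Q)/(Q + (6 + 1)/(-2 + 0)))*5)*6 = -7 + (((2*Q)/(Q + 7/(-2)))*5)*6 = -7 + (((2*Q)/(Q + 7*(-½)))*5)*6 = -7 + (((2*Q)/(Q - 7/2))*5)*6 = -7 + (((2*Q)/(-7/2 + Q))*5)*6 = -7 + ((2*Q/(-7/2 + Q))*5)*6 = -7 + (10*Q/(-7/2 + Q))*6 = -7 + 60*Q/(-7/2 + Q))
(T(-1*23) + d(38)) + Z(-41) = ((49 + 106*(-1*23))/(-7 + 2*(-1*23)) + 8) - 41 = ((49 + 106*(-23))/(-7 + 2*(-23)) + 8) - 41 = ((49 - 2438)/(-7 - 46) + 8) - 41 = (-2389/(-53) + 8) - 41 = (-1/53*(-2389) + 8) - 41 = (2389/53 + 8) - 41 = 2813/53 - 41 = 640/53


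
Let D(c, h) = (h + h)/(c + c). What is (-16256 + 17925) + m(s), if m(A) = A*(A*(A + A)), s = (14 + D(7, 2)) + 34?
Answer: 77801411/343 ≈ 2.2683e+5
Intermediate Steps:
D(c, h) = h/c (D(c, h) = (2*h)/((2*c)) = (2*h)*(1/(2*c)) = h/c)
s = 338/7 (s = (14 + 2/7) + 34 = 100/7 + 34 = 338/7 ≈ 48.286)
m(A) = 2*A**3 (m(A) = A*(A*(2*A)) = A*(2*A**2) = 2*A**3)
(-16256 + 17925) + m(s) = (-16256 + 17925) + 2*(338/7)**3 = 1669 + 2*(38614472/343) = 1669 + 77228944/343 = 77801411/343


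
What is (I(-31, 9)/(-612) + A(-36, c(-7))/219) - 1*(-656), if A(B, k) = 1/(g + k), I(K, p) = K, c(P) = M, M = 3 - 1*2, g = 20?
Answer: 68389367/104244 ≈ 656.05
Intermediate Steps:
M = 1 (M = 3 - 2 = 1)
c(P) = 1
A(B, k) = 1/(20 + k)
(I(-31, 9)/(-612) + A(-36, c(-7))/219) - 1*(-656) = (-31/(-612) + 1/((20 + 1)*219)) - 1*(-656) = (-31*(-1/612) + (1/219)/21) + 656 = (31/612 + (1/21)*(1/219)) + 656 = (31/612 + 1/4599) + 656 = 5303/104244 + 656 = 68389367/104244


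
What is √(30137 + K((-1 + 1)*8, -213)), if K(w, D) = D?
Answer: 2*√7481 ≈ 172.99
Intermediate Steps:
√(30137 + K((-1 + 1)*8, -213)) = √(30137 - 213) = √29924 = 2*√7481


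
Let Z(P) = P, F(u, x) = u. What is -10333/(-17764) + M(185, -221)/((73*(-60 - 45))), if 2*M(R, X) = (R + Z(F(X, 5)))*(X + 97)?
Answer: 13184399/45387020 ≈ 0.29049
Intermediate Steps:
M(R, X) = (97 + X)*(R + X)/2 (M(R, X) = ((R + X)*(X + 97))/2 = ((R + X)*(97 + X))/2 = ((97 + X)*(R + X))/2 = (97 + X)*(R + X)/2)
-10333/(-17764) + M(185, -221)/((73*(-60 - 45))) = -10333/(-17764) + ((½)*(-221)² + (97/2)*185 + (97/2)*(-221) + (½)*185*(-221))/((73*(-60 - 45))) = -10333*(-1/17764) + ((½)*48841 + 17945/2 - 21437/2 - 40885/2)/((73*(-105))) = 10333/17764 + (48841/2 + 17945/2 - 21437/2 - 40885/2)/(-7665) = 10333/17764 + 2232*(-1/7665) = 10333/17764 - 744/2555 = 13184399/45387020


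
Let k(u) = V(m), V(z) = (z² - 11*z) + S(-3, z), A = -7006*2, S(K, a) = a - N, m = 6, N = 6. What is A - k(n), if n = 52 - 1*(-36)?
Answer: -13982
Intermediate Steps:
S(K, a) = -6 + a (S(K, a) = a - 1*6 = a - 6 = -6 + a)
A = -14012
n = 88 (n = 52 + 36 = 88)
V(z) = -6 + z² - 10*z (V(z) = (z² - 11*z) + (-6 + z) = -6 + z² - 10*z)
k(u) = -30 (k(u) = -6 + 6² - 10*6 = -6 + 36 - 60 = -30)
A - k(n) = -14012 - 1*(-30) = -14012 + 30 = -13982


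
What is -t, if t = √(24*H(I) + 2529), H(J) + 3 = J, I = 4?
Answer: -√2553 ≈ -50.527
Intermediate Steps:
H(J) = -3 + J
t = √2553 (t = √(24*(-3 + 4) + 2529) = √(24*1 + 2529) = √(24 + 2529) = √2553 ≈ 50.527)
-t = -√2553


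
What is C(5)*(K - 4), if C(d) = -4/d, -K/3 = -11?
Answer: -116/5 ≈ -23.200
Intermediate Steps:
K = 33 (K = -3*(-11) = 33)
C(5)*(K - 4) = (-4/5)*(33 - 4) = -4*1/5*29 = -4/5*29 = -116/5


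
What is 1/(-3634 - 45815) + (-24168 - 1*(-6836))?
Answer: -857050069/49449 ≈ -17332.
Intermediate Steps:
1/(-3634 - 45815) + (-24168 - 1*(-6836)) = 1/(-49449) + (-24168 + 6836) = -1/49449 - 17332 = -857050069/49449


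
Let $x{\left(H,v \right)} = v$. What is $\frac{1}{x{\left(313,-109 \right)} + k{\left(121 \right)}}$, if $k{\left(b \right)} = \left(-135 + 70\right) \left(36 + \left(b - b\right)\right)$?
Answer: $- \frac{1}{2449} \approx -0.00040833$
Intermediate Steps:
$k{\left(b \right)} = -2340$ ($k{\left(b \right)} = - 65 \left(36 + 0\right) = \left(-65\right) 36 = -2340$)
$\frac{1}{x{\left(313,-109 \right)} + k{\left(121 \right)}} = \frac{1}{-109 - 2340} = \frac{1}{-2449} = - \frac{1}{2449}$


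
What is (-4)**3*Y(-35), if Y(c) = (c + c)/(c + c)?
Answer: -64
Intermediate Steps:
Y(c) = 1 (Y(c) = (2*c)/((2*c)) = (2*c)*(1/(2*c)) = 1)
(-4)**3*Y(-35) = (-4)**3*1 = -64*1 = -64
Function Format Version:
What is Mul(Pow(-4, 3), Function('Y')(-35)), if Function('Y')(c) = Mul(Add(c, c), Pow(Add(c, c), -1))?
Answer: -64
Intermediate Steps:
Function('Y')(c) = 1 (Function('Y')(c) = Mul(Mul(2, c), Pow(Mul(2, c), -1)) = Mul(Mul(2, c), Mul(Rational(1, 2), Pow(c, -1))) = 1)
Mul(Pow(-4, 3), Function('Y')(-35)) = Mul(Pow(-4, 3), 1) = Mul(-64, 1) = -64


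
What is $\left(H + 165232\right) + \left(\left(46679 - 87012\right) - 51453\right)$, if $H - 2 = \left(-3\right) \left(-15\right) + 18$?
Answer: $73511$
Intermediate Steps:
$H = 65$ ($H = 2 + \left(\left(-3\right) \left(-15\right) + 18\right) = 2 + \left(45 + 18\right) = 2 + 63 = 65$)
$\left(H + 165232\right) + \left(\left(46679 - 87012\right) - 51453\right) = \left(65 + 165232\right) + \left(\left(46679 - 87012\right) - 51453\right) = 165297 - 91786 = 73511$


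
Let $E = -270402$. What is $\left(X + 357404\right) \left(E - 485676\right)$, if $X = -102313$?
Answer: $-192868693098$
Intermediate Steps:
$\left(X + 357404\right) \left(E - 485676\right) = \left(-102313 + 357404\right) \left(-270402 - 485676\right) = 255091 \left(-756078\right) = -192868693098$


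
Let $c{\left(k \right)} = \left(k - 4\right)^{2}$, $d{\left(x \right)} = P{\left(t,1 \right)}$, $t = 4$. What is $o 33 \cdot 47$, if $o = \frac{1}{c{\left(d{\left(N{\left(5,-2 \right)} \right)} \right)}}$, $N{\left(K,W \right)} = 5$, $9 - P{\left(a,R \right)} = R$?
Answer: $\frac{1551}{16} \approx 96.938$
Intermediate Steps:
$P{\left(a,R \right)} = 9 - R$
$d{\left(x \right)} = 8$ ($d{\left(x \right)} = 9 - 1 = 8$)
$c{\left(k \right)} = \left(-4 + k\right)^{2}$
$o = \frac{1}{16}$ ($o = \frac{1}{\left(-4 + 8\right)^{2}} = \frac{1}{4^{2}} = \frac{1}{16} \approx 0.0625$)
$o 33 \cdot 47 = \frac{1}{16} \cdot 33 \cdot 47 = \frac{33}{16} \cdot 47 = \frac{1551}{16}$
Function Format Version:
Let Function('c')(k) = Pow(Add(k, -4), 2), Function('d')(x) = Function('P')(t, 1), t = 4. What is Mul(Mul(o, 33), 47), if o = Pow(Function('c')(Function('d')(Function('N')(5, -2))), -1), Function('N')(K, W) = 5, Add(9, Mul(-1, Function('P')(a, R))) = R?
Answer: Rational(1551, 16) ≈ 96.938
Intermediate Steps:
Function('P')(a, R) = Add(9, Mul(-1, R))
Function('d')(x) = 8 (Function('d')(x) = Add(9, Mul(-1, 1)) = Add(9, -1) = 8)
Function('c')(k) = Pow(Add(-4, k), 2)
o = Rational(1, 16) (o = Pow(Pow(Add(-4, 8), 2), -1) = Pow(Pow(4, 2), -1) = Pow(16, -1) = Rational(1, 16) ≈ 0.062500)
Mul(Mul(o, 33), 47) = Mul(Mul(Rational(1, 16), 33), 47) = Mul(Rational(33, 16), 47) = Rational(1551, 16)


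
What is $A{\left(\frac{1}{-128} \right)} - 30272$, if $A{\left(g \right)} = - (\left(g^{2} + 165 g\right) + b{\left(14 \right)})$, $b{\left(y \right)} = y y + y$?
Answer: $- \frac{499395969}{16384} \approx -30481.0$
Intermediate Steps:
$b{\left(y \right)} = y + y^{2}$ ($b{\left(y \right)} = y^{2} + y = y + y^{2}$)
$A{\left(g \right)} = -210 - g^{2} - 165 g$ ($A{\left(g \right)} = - (\left(g^{2} + 165 g\right) + 14 \left(1 + 14\right)) = - (\left(g^{2} + 165 g\right) + 14 \cdot 15) = - (\left(g^{2} + 165 g\right) + 210) = - (210 + g^{2} + 165 g) = -210 - g^{2} - 165 g$)
$A{\left(\frac{1}{-128} \right)} - 30272 = \left(-210 - \left(\frac{1}{-128}\right)^{2} - \frac{165}{-128}\right) - 30272 = \left(-210 - \left(- \frac{1}{128}\right)^{2} - - \frac{165}{128}\right) - 30272 = \left(-210 - \frac{1}{16384} + \frac{165}{128}\right) - 30272 = - \frac{3419521}{16384} - 30272 = - \frac{499395969}{16384}$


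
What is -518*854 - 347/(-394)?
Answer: -174294221/394 ≈ -4.4237e+5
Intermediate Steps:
-518*854 - 347/(-394) = -442372 - 347*(-1/394) = -442372 + 347/394 = -174294221/394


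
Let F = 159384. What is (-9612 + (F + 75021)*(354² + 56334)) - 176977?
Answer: 42579481661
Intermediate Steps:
(-9612 + (F + 75021)*(354² + 56334)) - 176977 = (-9612 + (159384 + 75021)*(354² + 56334)) - 176977 = (-9612 + 234405*(125316 + 56334)) - 176977 = (-9612 + 234405*181650) - 176977 = (-9612 + 42579668250) - 176977 = 42579658638 - 176977 = 42579481661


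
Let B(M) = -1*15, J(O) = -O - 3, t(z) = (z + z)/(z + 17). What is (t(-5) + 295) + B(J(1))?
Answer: 1675/6 ≈ 279.17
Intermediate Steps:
t(z) = 2*z/(17 + z) (t(z) = (2*z)/(17 + z) = 2*z/(17 + z))
J(O) = -3 - O
B(M) = -15
(t(-5) + 295) + B(J(1)) = (2*(-5)/(17 - 5) + 295) - 15 = (2*(-5)/12 + 295) - 15 = (2*(-5)*(1/12) + 295) - 15 = (-⅚ + 295) - 15 = 1765/6 - 15 = 1675/6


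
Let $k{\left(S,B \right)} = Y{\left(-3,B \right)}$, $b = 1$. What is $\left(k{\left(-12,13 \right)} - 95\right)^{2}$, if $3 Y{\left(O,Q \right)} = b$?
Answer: $\frac{80656}{9} \approx 8961.8$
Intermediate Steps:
$Y{\left(O,Q \right)} = \frac{1}{3}$ ($Y{\left(O,Q \right)} = \frac{1}{3} \cdot 1 = \frac{1}{3}$)
$k{\left(S,B \right)} = \frac{1}{3}$
$\left(k{\left(-12,13 \right)} - 95\right)^{2} = \left(\frac{1}{3} - 95\right)^{2} = \left(- \frac{284}{3}\right)^{2} = \frac{80656}{9}$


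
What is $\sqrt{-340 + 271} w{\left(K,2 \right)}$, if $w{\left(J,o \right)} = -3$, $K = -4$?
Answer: $- 3 i \sqrt{69} \approx - 24.92 i$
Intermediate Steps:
$\sqrt{-340 + 271} w{\left(K,2 \right)} = \sqrt{-340 + 271} \left(-3\right) = \sqrt{-69} \left(-3\right) = i \sqrt{69} \left(-3\right) = - 3 i \sqrt{69}$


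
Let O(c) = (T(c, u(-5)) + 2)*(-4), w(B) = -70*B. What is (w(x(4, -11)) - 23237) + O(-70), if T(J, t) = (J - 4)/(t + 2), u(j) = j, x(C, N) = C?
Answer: -70871/3 ≈ -23624.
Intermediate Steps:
T(J, t) = (-4 + J)/(2 + t)
O(c) = -40/3 + 4*c/3 (O(c) = ((-4 + c)/(2 - 5) + 2)*(-4) = ((-4 + c)/(-3) + 2)*(-4) = (-(-4 + c)/3 + 2)*(-4) = ((4/3 - c/3) + 2)*(-4) = (10/3 - c/3)*(-4) = -40/3 + 4*c/3)
(w(x(4, -11)) - 23237) + O(-70) = (-70*4 - 23237) + (-40/3 + (4/3)*(-70)) = (-280 - 23237) + (-40/3 - 280/3) = -23517 - 320/3 = -70871/3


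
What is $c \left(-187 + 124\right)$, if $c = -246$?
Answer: $15498$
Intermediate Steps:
$c \left(-187 + 124\right) = - 246 \left(-187 + 124\right) = \left(-246\right) \left(-63\right) = 15498$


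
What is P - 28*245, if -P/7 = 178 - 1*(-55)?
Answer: -8491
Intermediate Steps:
P = -1631 (P = -7*(178 - 1*(-55)) = -7*(178 + 55) = -7*233 = -1631)
P - 28*245 = -1631 - 28*245 = -1631 - 6860 = -8491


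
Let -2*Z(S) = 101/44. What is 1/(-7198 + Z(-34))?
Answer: -88/633525 ≈ -0.00013891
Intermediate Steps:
Z(S) = -101/88 (Z(S) = -101/(2*44) = -½*101/44 = -101/88)
1/(-7198 + Z(-34)) = 1/(-7198 - 101/88) = 1/(-633525/88) = -88/633525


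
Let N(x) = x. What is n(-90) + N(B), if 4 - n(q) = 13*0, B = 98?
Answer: 102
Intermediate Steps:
n(q) = 4 (n(q) = 4 - 13*0 = 4 - 1*0 = 4 + 0 = 4)
n(-90) + N(B) = 4 + 98 = 102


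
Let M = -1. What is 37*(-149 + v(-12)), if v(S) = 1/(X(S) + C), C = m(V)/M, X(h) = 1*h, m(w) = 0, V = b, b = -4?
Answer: -66193/12 ≈ -5516.1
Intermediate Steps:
V = -4
X(h) = h
C = 0 (C = 0/(-1) = 0*(-1) = 0)
v(S) = 1/S (v(S) = 1/(S + 0) = 1/S)
37*(-149 + v(-12)) = 37*(-149 + 1/(-12)) = 37*(-149 - 1/12) = 37*(-1789/12) = -66193/12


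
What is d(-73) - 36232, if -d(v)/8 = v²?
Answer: -78864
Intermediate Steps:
d(v) = -8*v²
d(-73) - 36232 = -8*(-73)² - 36232 = -8*5329 - 36232 = -42632 - 36232 = -78864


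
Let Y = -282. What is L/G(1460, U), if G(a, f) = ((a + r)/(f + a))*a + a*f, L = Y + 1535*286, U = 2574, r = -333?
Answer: 442457188/3790394695 ≈ 0.11673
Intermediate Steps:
L = 438728 (L = -282 + 1535*286 = -282 + 439010 = 438728)
G(a, f) = a*f + a*(-333 + a)/(a + f) (G(a, f) = ((a - 333)/(f + a))*a + a*f = ((-333 + a)/(a + f))*a + a*f = a*(-333 + a)/(a + f) + a*f = a*f + a*(-333 + a)/(a + f))
L/G(1460, U) = 438728/((1460*(-333 + 1460 + 2574**2 + 1460*2574)/(1460 + 2574))) = 438728/((1460*(-333 + 1460 + 6625476 + 3758040)/4034)) = 438728/((1460*(1/4034)*10384643)) = 438728/(7580789390/2017) = 438728*(2017/7580789390) = 442457188/3790394695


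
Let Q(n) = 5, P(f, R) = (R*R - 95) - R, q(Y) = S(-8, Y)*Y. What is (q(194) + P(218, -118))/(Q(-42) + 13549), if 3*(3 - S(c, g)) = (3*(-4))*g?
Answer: 165073/13554 ≈ 12.179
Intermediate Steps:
S(c, g) = 3 + 4*g (S(c, g) = 3 - 3*(-4)*g/3 = 3 - (-4)*g = 3 + 4*g)
q(Y) = Y*(3 + 4*Y) (q(Y) = (3 + 4*Y)*Y = Y*(3 + 4*Y))
P(f, R) = -95 + R² - R (P(f, R) = (R² - 95) - R = (-95 + R²) - R = -95 + R² - R)
(q(194) + P(218, -118))/(Q(-42) + 13549) = (194*(3 + 4*194) + (-95 + (-118)² - 1*(-118)))/(5 + 13549) = (194*(3 + 776) + (-95 + 13924 + 118))/13554 = (194*779 + 13947)*(1/13554) = (151126 + 13947)*(1/13554) = 165073*(1/13554) = 165073/13554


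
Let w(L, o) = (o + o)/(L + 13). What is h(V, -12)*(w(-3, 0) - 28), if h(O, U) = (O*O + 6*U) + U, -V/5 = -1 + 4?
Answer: -3948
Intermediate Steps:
V = -15 (V = -5*(-1 + 4) = -5*3 = -15)
h(O, U) = O² + 7*U (h(O, U) = (O² + 6*U) + U = O² + 7*U)
w(L, o) = 2*o/(13 + L) (w(L, o) = (2*o)/(13 + L) = 2*o/(13 + L))
h(V, -12)*(w(-3, 0) - 28) = ((-15)² + 7*(-12))*(2*0/(13 - 3) - 28) = (225 - 84)*(2*0/10 - 28) = 141*(2*0*(⅒) - 28) = 141*(0 - 28) = 141*(-28) = -3948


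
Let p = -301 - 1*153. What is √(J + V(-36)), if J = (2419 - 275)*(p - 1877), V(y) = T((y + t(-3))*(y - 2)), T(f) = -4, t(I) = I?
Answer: 26*I*√7393 ≈ 2235.5*I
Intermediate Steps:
p = -454 (p = -301 - 153 = -454)
V(y) = -4
J = -4997664 (J = (2419 - 275)*(-454 - 1877) = 2144*(-2331) = -4997664)
√(J + V(-36)) = √(-4997664 - 4) = √(-4997668) = 26*I*√7393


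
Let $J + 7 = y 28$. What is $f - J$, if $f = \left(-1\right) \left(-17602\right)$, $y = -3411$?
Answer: $113117$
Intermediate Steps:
$J = -95515$ ($J = -7 - 95508 = -95515$)
$f = 17602$
$f - J = 17602 - -95515 = 17602 + 95515 = 113117$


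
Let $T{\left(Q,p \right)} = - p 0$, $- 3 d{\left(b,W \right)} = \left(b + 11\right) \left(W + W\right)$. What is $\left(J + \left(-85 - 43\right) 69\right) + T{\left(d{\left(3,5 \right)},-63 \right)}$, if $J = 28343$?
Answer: $19511$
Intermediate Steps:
$d{\left(b,W \right)} = - \frac{2 W \left(11 + b\right)}{3}$ ($d{\left(b,W \right)} = - \frac{\left(b + 11\right) \left(W + W\right)}{3} = - \frac{\left(11 + b\right) 2 W}{3} = - \frac{2 W \left(11 + b\right)}{3}$)
$T{\left(Q,p \right)} = 0$
$\left(J + \left(-85 - 43\right) 69\right) + T{\left(d{\left(3,5 \right)},-63 \right)} = \left(28343 + \left(-85 - 43\right) 69\right) + 0 = \left(28343 - 8832\right) + 0 = 19511 + 0 = 19511$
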